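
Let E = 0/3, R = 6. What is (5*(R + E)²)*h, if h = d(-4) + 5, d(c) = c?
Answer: 180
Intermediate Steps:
E = 0 (E = 0*(⅓) = 0)
h = 1 (h = -4 + 5 = 1)
(5*(R + E)²)*h = (5*(6 + 0)²)*1 = (5*6²)*1 = (5*36)*1 = 180*1 = 180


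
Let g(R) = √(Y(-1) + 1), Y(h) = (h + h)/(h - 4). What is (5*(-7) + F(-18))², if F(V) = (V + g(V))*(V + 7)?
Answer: 133692/5 - 3586*√35/5 ≈ 22495.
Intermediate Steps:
Y(h) = 2*h/(-4 + h) (Y(h) = (2*h)/(-4 + h) = 2*h/(-4 + h))
g(R) = √35/5 (g(R) = √(2*(-1)/(-4 - 1) + 1) = √(2*(-1)/(-5) + 1) = √(2*(-1)*(-⅕) + 1) = √(⅖ + 1) = √(7/5) = √35/5)
F(V) = (7 + V)*(V + √35/5) (F(V) = (V + √35/5)*(V + 7) = (V + √35/5)*(7 + V) = (7 + V)*(V + √35/5))
(5*(-7) + F(-18))² = (5*(-7) + ((-18)² + 7*(-18) + 7*√35/5 + (⅕)*(-18)*√35))² = (-35 + (324 - 126 + 7*√35/5 - 18*√35/5))² = (-35 + (198 - 11*√35/5))² = (163 - 11*√35/5)²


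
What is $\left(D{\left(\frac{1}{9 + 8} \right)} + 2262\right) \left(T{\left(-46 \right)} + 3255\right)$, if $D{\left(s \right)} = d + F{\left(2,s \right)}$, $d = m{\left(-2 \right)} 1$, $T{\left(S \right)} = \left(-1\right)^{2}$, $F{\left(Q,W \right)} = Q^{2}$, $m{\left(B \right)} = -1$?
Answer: $7374840$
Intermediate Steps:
$T{\left(S \right)} = 1$
$d = -1$ ($d = \left(-1\right) 1 = -1$)
$D{\left(s \right)} = 3$ ($D{\left(s \right)} = -1 + 2^{2} = -1 + 4 = 3$)
$\left(D{\left(\frac{1}{9 + 8} \right)} + 2262\right) \left(T{\left(-46 \right)} + 3255\right) = \left(3 + 2262\right) \left(1 + 3255\right) = 2265 \cdot 3256 = 7374840$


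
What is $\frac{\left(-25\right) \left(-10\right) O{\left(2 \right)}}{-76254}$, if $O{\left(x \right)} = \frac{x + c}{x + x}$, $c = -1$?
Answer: $- \frac{125}{152508} \approx -0.00081963$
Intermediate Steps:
$O{\left(x \right)} = \frac{-1 + x}{2 x}$ ($O{\left(x \right)} = \frac{x - 1}{x + x} = \frac{-1 + x}{2 x}$)
$\frac{\left(-25\right) \left(-10\right) O{\left(2 \right)}}{-76254} = \frac{\left(-25\right) \left(-10\right) \frac{-1 + 2}{2 \cdot 2}}{-76254} = 250 \cdot \frac{1}{2} \cdot \frac{1}{2} \cdot 1 \left(- \frac{1}{76254}\right) = 250 \cdot \frac{1}{4} \left(- \frac{1}{76254}\right) = \frac{125}{2} \left(- \frac{1}{76254}\right) = - \frac{125}{152508}$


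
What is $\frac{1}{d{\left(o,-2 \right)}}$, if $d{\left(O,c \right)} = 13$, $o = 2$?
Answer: $\frac{1}{13} \approx 0.076923$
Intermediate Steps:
$\frac{1}{d{\left(o,-2 \right)}} = \frac{1}{13}$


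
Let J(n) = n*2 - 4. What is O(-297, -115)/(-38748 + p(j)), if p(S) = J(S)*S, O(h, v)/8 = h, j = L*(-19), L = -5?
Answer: 132/1171 ≈ 0.11272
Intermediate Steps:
j = 95 (j = -5*(-19) = 95)
O(h, v) = 8*h
J(n) = -4 + 2*n (J(n) = 2*n - 4 = -4 + 2*n)
p(S) = S*(-4 + 2*S) (p(S) = (-4 + 2*S)*S = S*(-4 + 2*S))
O(-297, -115)/(-38748 + p(j)) = (8*(-297))/(-38748 + 2*95*(-2 + 95)) = -2376/(-38748 + 2*95*93) = -2376/(-38748 + 17670) = -2376/(-21078) = -2376*(-1/21078) = 132/1171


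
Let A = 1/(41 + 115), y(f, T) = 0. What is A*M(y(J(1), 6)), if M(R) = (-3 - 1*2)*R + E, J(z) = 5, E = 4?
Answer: 1/39 ≈ 0.025641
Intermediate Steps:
A = 1/156 ≈ 0.0064103
M(R) = 4 - 5*R (M(R) = (-3 - 1*2)*R + 4 = (-3 - 2)*R + 4 = -5*R + 4 = 4 - 5*R)
A*M(y(J(1), 6)) = (4 - 5*0)/156 = (4 + 0)/156 = (1/156)*4 = 1/39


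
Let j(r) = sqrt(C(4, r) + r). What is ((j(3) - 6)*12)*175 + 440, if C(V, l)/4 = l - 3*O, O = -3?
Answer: -12160 + 2100*sqrt(51) ≈ 2837.0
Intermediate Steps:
C(V, l) = 36 + 4*l (C(V, l) = 4*(l - 3*(-3)) = 4*(l + 9) = 4*(9 + l) = 36 + 4*l)
j(r) = sqrt(36 + 5*r) (j(r) = sqrt((36 + 4*r) + r) = sqrt(36 + 5*r))
((j(3) - 6)*12)*175 + 440 = ((sqrt(36 + 5*3) - 6)*12)*175 + 440 = ((sqrt(36 + 15) - 6)*12)*175 + 440 = ((sqrt(51) - 6)*12)*175 + 440 = ((-6 + sqrt(51))*12)*175 + 440 = (-72 + 12*sqrt(51))*175 + 440 = (-12600 + 2100*sqrt(51)) + 440 = -12160 + 2100*sqrt(51)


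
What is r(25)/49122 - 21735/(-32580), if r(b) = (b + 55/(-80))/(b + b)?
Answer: 4745255609/7112865600 ≈ 0.66714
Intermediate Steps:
r(b) = (-11/16 + b)/(2*b) (r(b) = (b + 55*(-1/80))/((2*b)) = (b - 11/16)*(1/(2*b)) = (-11/16 + b)*(1/(2*b)) = (-11/16 + b)/(2*b))
r(25)/49122 - 21735/(-32580) = ((1/32)*(-11 + 16*25)/25)/49122 - 21735/(-32580) = ((1/32)*(1/25)*(-11 + 400))*(1/49122) - 21735*(-1/32580) = ((1/32)*(1/25)*389)*(1/49122) + 483/724 = (389/800)*(1/49122) + 483/724 = 389/39297600 + 483/724 = 4745255609/7112865600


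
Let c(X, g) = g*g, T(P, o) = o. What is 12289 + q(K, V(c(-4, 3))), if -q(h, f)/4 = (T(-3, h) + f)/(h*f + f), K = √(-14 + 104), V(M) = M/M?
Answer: 12285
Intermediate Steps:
c(X, g) = g²
V(M) = 1
K = 3*√10 (K = √90 = 3*√10 ≈ 9.4868)
q(h, f) = -4*(f + h)/(f + f*h) (q(h, f) = -4*(h + f)/(h*f + f) = -4*(f + h)/(f*h + f) = -4*(f + h)/(f + f*h))
12289 + q(K, V(c(-4, 3))) = 12289 + 4*(-1*1 - 3*√10)/(1*(1 + 3*√10)) = 12289 + 4*1*(-1 - 3*√10)/(1 + 3*√10) = 12289 + 4*(-1 - 3*√10)/(1 + 3*√10)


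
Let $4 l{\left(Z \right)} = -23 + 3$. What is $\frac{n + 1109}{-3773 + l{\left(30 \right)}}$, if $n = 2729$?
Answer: $- \frac{1919}{1889} \approx -1.0159$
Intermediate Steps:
$l{\left(Z \right)} = -5$ ($l{\left(Z \right)} = \frac{-23 + 3}{4} = \frac{1}{4} \left(-20\right) = -5$)
$\frac{n + 1109}{-3773 + l{\left(30 \right)}} = \frac{2729 + 1109}{-3773 - 5} = \frac{3838}{-3778} = 3838 \left(- \frac{1}{3778}\right) = - \frac{1919}{1889}$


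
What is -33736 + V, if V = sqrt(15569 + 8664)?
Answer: -33736 + sqrt(24233) ≈ -33580.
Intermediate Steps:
V = sqrt(24233) ≈ 155.67
-33736 + V = -33736 + sqrt(24233)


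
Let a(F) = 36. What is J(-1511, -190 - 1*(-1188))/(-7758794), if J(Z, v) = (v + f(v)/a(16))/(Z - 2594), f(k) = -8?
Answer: 898/28664864433 ≈ 3.1328e-8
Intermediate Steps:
J(Z, v) = (-2/9 + v)/(-2594 + Z) (J(Z, v) = (v - 8/36)/(Z - 2594) = (v - 8*1/36)/(-2594 + Z) = (v - 2/9)/(-2594 + Z) = (-2/9 + v)/(-2594 + Z))
J(-1511, -190 - 1*(-1188))/(-7758794) = ((-2/9 + (-190 - 1*(-1188)))/(-2594 - 1511))/(-7758794) = ((-2/9 + (-190 + 1188))/(-4105))*(-1/7758794) = -(-2/9 + 998)/4105*(-1/7758794) = -1/4105*8980/9*(-1/7758794) = -1796/7389*(-1/7758794) = 898/28664864433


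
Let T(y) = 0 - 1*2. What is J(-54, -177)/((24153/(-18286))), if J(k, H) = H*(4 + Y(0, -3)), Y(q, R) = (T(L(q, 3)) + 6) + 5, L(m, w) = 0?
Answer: 14025362/8051 ≈ 1742.1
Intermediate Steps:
T(y) = -2 (T(y) = 0 - 2 = -2)
Y(q, R) = 9 (Y(q, R) = (-2 + 6) + 5 = 4 + 5 = 9)
J(k, H) = 13*H (J(k, H) = H*(4 + 9) = H*13 = 13*H)
J(-54, -177)/((24153/(-18286))) = (13*(-177))/((24153/(-18286))) = -2301/(24153*(-1/18286)) = -2301/(-24153/18286) = -2301*(-18286/24153) = 14025362/8051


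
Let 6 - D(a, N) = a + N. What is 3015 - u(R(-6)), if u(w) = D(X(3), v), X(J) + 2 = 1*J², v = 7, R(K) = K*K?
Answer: 3023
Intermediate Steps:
R(K) = K²
X(J) = -2 + J² (X(J) = -2 + 1*J² = -2 + J²)
D(a, N) = 6 - N - a (D(a, N) = 6 - (a + N) = 6 - (N + a) = 6 + (-N - a) = 6 - N - a)
u(w) = -8 (u(w) = 6 - 1*7 - (-2 + 3²) = 6 - 7 - (-2 + 9) = 6 - 7 - 1*7 = 6 - 7 - 7 = -8)
3015 - u(R(-6)) = 3015 - 1*(-8) = 3015 + 8 = 3023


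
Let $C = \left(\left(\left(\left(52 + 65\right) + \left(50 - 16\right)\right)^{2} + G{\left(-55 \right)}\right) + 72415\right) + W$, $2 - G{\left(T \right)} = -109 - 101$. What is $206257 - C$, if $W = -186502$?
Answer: $297331$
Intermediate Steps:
$G{\left(T \right)} = 212$ ($G{\left(T \right)} = 2 - \left(-109 - 101\right) = 2 - -210 = 2 + 210 = 212$)
$C = -91074$ ($C = \left(\left(\left(\left(52 + 65\right) + \left(50 - 16\right)\right)^{2} + 212\right) + 72415\right) - 186502 = \left(\left(\left(117 + 34\right)^{2} + 212\right) + 72415\right) - 186502 = \left(\left(151^{2} + 212\right) + 72415\right) - 186502 = \left(\left(22801 + 212\right) + 72415\right) - 186502 = \left(23013 + 72415\right) - 186502 = 95428 - 186502 = -91074$)
$206257 - C = 206257 - -91074 = 206257 + 91074 = 297331$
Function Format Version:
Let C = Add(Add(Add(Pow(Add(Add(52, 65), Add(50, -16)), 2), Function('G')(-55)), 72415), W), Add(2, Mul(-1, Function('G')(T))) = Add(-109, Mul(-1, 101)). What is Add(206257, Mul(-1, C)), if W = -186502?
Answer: 297331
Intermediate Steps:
Function('G')(T) = 212 (Function('G')(T) = Add(2, Mul(-1, Add(-109, Mul(-1, 101)))) = Add(2, Mul(-1, Add(-109, -101))) = Add(2, Mul(-1, -210)) = Add(2, 210) = 212)
C = -91074 (C = Add(Add(Add(Pow(Add(Add(52, 65), Add(50, -16)), 2), 212), 72415), -186502) = Add(Add(Add(Pow(Add(117, 34), 2), 212), 72415), -186502) = Add(Add(Add(Pow(151, 2), 212), 72415), -186502) = Add(Add(Add(22801, 212), 72415), -186502) = Add(Add(23013, 72415), -186502) = Add(95428, -186502) = -91074)
Add(206257, Mul(-1, C)) = Add(206257, Mul(-1, -91074)) = Add(206257, 91074) = 297331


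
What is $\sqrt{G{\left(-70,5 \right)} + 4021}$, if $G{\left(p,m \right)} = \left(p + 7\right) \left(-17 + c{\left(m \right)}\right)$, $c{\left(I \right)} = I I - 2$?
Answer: $\sqrt{3643} \approx 60.357$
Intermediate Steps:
$c{\left(I \right)} = -2 + I^{2}$ ($c{\left(I \right)} = I^{2} - 2 = -2 + I^{2}$)
$G{\left(p,m \right)} = \left(-19 + m^{2}\right) \left(7 + p\right)$ ($G{\left(p,m \right)} = \left(p + 7\right) \left(-17 + \left(-2 + m^{2}\right)\right) = \left(7 + p\right) \left(-19 + m^{2}\right) = \left(-19 + m^{2}\right) \left(7 + p\right)$)
$\sqrt{G{\left(-70,5 \right)} + 4021} = \sqrt{\left(-133 - -1330 + 7 \cdot 5^{2} - 70 \cdot 5^{2}\right) + 4021} = \sqrt{\left(-133 + 1330 + 7 \cdot 25 - 1750\right) + 4021} = \sqrt{\left(-133 + 1330 + 175 - 1750\right) + 4021} = \sqrt{-378 + 4021} = \sqrt{3643}$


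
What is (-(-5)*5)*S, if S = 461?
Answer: 11525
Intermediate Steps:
(-(-5)*5)*S = -(-5)*5*461 = -1*(-25)*461 = 25*461 = 11525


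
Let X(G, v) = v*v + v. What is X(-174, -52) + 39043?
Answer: 41695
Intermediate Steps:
X(G, v) = v + v**2 (X(G, v) = v**2 + v = v + v**2)
X(-174, -52) + 39043 = -52*(1 - 52) + 39043 = -52*(-51) + 39043 = 2652 + 39043 = 41695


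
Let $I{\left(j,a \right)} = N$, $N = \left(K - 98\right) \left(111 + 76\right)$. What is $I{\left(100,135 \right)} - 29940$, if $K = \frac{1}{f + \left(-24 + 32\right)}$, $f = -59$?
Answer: $- \frac{144809}{3} \approx -48270.0$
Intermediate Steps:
$K = - \frac{1}{51}$ ($K = \frac{1}{-59 + \left(-24 + 32\right)} = \frac{1}{-59 + 8} = \frac{1}{-51} = - \frac{1}{51} \approx -0.019608$)
$N = - \frac{54989}{3}$ ($N = \left(- \frac{1}{51} - 98\right) \left(111 + 76\right) = \left(- \frac{4999}{51}\right) 187 = - \frac{54989}{3} \approx -18330.0$)
$I{\left(j,a \right)} = - \frac{54989}{3}$
$I{\left(100,135 \right)} - 29940 = - \frac{54989}{3} - 29940 = - \frac{144809}{3}$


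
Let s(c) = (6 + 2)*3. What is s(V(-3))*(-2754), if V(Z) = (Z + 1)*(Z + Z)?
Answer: -66096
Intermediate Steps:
V(Z) = 2*Z*(1 + Z) (V(Z) = (1 + Z)*(2*Z) = 2*Z*(1 + Z))
s(c) = 24 (s(c) = 8*3 = 24)
s(V(-3))*(-2754) = 24*(-2754) = -66096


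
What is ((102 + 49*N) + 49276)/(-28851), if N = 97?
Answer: -54131/28851 ≈ -1.8762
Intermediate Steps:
((102 + 49*N) + 49276)/(-28851) = ((102 + 49*97) + 49276)/(-28851) = ((102 + 4753) + 49276)*(-1/28851) = (4855 + 49276)*(-1/28851) = 54131*(-1/28851) = -54131/28851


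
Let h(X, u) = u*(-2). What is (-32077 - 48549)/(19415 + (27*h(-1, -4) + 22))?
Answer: -80626/19653 ≈ -4.1025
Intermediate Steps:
h(X, u) = -2*u
(-32077 - 48549)/(19415 + (27*h(-1, -4) + 22)) = (-32077 - 48549)/(19415 + (27*(-2*(-4)) + 22)) = -80626/(19415 + (27*8 + 22)) = -80626/(19415 + (216 + 22)) = -80626/(19415 + 238) = -80626/19653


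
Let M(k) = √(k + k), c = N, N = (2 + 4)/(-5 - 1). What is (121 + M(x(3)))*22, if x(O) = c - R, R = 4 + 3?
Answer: 2662 + 88*I ≈ 2662.0 + 88.0*I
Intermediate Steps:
R = 7
N = -1 (N = 6/(-6) = 6*(-⅙) = -1)
c = -1
x(O) = -8 (x(O) = -1 - 1*7 = -1 - 7 = -8)
M(k) = √2*√k (M(k) = √(2*k) = √2*√k)
(121 + M(x(3)))*22 = (121 + √2*√(-8))*22 = (121 + √2*(2*I*√2))*22 = (121 + 4*I)*22 = 2662 + 88*I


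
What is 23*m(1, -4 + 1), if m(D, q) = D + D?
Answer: 46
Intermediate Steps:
m(D, q) = 2*D
23*m(1, -4 + 1) = 23*(2*1) = 23*2 = 46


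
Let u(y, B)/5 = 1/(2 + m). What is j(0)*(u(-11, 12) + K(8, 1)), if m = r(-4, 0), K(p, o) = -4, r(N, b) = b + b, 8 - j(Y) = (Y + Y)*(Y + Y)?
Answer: -12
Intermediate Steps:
j(Y) = 8 - 4*Y² (j(Y) = 8 - (Y + Y)*(Y + Y) = 8 - 2*Y*2*Y = 8 - 4*Y²)
r(N, b) = 2*b
m = 0 (m = 2*0 = 0)
u(y, B) = 5/2 (u(y, B) = 5/(2 + 0) = 5/2)
j(0)*(u(-11, 12) + K(8, 1)) = (8 - 4*0²)*(5/2 - 4) = (8 - 4*0)*(-3/2) = (8 + 0)*(-3/2) = 8*(-3/2) = -12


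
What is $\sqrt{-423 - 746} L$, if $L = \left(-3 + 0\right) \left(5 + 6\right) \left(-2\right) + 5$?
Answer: $71 i \sqrt{1169} \approx 2427.5 i$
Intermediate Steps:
$L = 71$ ($L = \left(-3\right) 11 \left(-2\right) + 5 = \left(-33\right) \left(-2\right) + 5 = 66 + 5 = 71$)
$\sqrt{-423 - 746} L = \sqrt{-423 - 746} \cdot 71 = \sqrt{-1169} \cdot 71 = i \sqrt{1169} \cdot 71 = 71 i \sqrt{1169}$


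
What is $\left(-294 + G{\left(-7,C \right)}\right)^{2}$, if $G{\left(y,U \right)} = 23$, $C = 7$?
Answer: $73441$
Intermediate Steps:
$\left(-294 + G{\left(-7,C \right)}\right)^{2} = \left(-294 + 23\right)^{2} = \left(-271\right)^{2} = 73441$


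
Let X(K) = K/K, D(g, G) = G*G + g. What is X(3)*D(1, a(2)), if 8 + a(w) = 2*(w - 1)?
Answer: 37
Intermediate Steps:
a(w) = -10 + 2*w (a(w) = -8 + 2*(w - 1) = -8 + 2*(-1 + w) = -8 + (-2 + 2*w) = -10 + 2*w)
D(g, G) = g + G² (D(g, G) = G² + g = g + G²)
X(K) = 1
X(3)*D(1, a(2)) = 1*(1 + (-10 + 2*2)²) = 1*(1 + (-10 + 4)²) = 1*(1 + (-6)²) = 1*(1 + 36) = 1*37 = 37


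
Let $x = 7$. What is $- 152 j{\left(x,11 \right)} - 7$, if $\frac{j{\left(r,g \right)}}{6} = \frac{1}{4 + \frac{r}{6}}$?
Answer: $- \frac{5689}{31} \approx -183.52$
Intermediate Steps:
$j{\left(r,g \right)} = \frac{6}{4 + \frac{r}{6}}$
$- 152 j{\left(x,11 \right)} - 7 = - 152 \frac{36}{24 + 7} - 7 = - 152 \cdot \frac{36}{31} - 7 = - 152 \cdot 36 \cdot \frac{1}{31} - 7 = \left(-152\right) \frac{36}{31} - 7 = - \frac{5472}{31} - 7 = - \frac{5689}{31}$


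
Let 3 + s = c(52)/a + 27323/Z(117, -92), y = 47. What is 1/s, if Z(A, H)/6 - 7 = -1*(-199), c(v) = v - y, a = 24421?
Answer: 30184356/576708095 ≈ 0.052339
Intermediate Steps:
c(v) = -47 + v (c(v) = v - 1*47 = v - 47 = -47 + v)
Z(A, H) = 1236 (Z(A, H) = 42 + 6*(-1*(-199)) = 42 + 6*199 = 42 + 1194 = 1236)
s = 576708095/30184356 (s = -3 + ((-47 + 52)/24421 + 27323/1236) = -3 + (5*(1/24421) + 27323*(1/1236)) = -3 + (5/24421 + 27323/1236) = -3 + 667261163/30184356 = 576708095/30184356 ≈ 19.106)
1/s = 1/(576708095/30184356) = 30184356/576708095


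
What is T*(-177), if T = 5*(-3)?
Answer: 2655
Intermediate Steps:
T = -15
T*(-177) = -15*(-177) = 2655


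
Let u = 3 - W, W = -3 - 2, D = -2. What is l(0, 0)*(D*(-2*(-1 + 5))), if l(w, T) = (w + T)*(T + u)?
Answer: 0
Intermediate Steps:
W = -5
u = 8 (u = 3 - 1*(-5) = 3 + 5 = 8)
l(w, T) = (8 + T)*(T + w) (l(w, T) = (w + T)*(T + 8) = (T + w)*(8 + T) = (8 + T)*(T + w))
l(0, 0)*(D*(-2*(-1 + 5))) = (0² + 8*0 + 8*0 + 0*0)*(-(-4)*(-1 + 5)) = (0 + 0 + 0 + 0)*(-(-4)*4) = 0*(-2*(-8)) = 0*16 = 0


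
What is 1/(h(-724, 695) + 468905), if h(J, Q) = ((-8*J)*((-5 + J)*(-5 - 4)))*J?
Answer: -1/27512480983 ≈ -3.6347e-11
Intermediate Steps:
h(J, Q) = -8*J**2*(45 - 9*J) (h(J, Q) = ((-8*J)*((-5 + J)*(-9)))*J = ((-8*J)*(45 - 9*J))*J = (-8*J*(45 - 9*J))*J = -8*J**2*(45 - 9*J))
1/(h(-724, 695) + 468905) = 1/(72*(-724)**2*(-5 - 724) + 468905) = 1/(72*524176*(-729) + 468905) = 1/(-27512949888 + 468905) = 1/(-27512480983) = -1/27512480983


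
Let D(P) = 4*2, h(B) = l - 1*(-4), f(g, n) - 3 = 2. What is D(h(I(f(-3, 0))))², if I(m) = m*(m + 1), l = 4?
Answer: 64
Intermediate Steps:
f(g, n) = 5 (f(g, n) = 3 + 2 = 5)
I(m) = m*(1 + m)
h(B) = 8 (h(B) = 4 - 1*(-4) = 4 + 4 = 8)
D(P) = 8
D(h(I(f(-3, 0))))² = 8² = 64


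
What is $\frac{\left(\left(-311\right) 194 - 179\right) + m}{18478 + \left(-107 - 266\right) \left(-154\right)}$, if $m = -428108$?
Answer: $- \frac{488621}{75920} \approx -6.436$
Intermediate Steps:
$\frac{\left(\left(-311\right) 194 - 179\right) + m}{18478 + \left(-107 - 266\right) \left(-154\right)} = \frac{\left(\left(-311\right) 194 - 179\right) - 428108}{18478 + \left(-107 - 266\right) \left(-154\right)} = \frac{\left(-60334 - 179\right) - 428108}{18478 - -57442} = \frac{-60513 - 428108}{18478 + 57442} = - \frac{488621}{75920}$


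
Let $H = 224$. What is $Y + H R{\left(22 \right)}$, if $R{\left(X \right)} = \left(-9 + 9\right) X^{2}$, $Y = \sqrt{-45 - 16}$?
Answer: $i \sqrt{61} \approx 7.8102 i$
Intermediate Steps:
$Y = i \sqrt{61}$ ($Y = \sqrt{-61} = i \sqrt{61} \approx 7.8102 i$)
$R{\left(X \right)} = 0$ ($R{\left(X \right)} = 0 X^{2} = 0$)
$Y + H R{\left(22 \right)} = i \sqrt{61} + 224 \cdot 0 = i \sqrt{61} + 0 = i \sqrt{61}$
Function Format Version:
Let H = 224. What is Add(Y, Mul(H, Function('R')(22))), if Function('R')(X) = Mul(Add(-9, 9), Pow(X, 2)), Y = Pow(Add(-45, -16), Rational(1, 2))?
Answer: Mul(I, Pow(61, Rational(1, 2))) ≈ Mul(7.8102, I)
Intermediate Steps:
Y = Mul(I, Pow(61, Rational(1, 2))) (Y = Pow(-61, Rational(1, 2)) = Mul(I, Pow(61, Rational(1, 2))) ≈ Mul(7.8102, I))
Function('R')(X) = 0 (Function('R')(X) = Mul(0, Pow(X, 2)) = 0)
Add(Y, Mul(H, Function('R')(22))) = Add(Mul(I, Pow(61, Rational(1, 2))), Mul(224, 0)) = Add(Mul(I, Pow(61, Rational(1, 2))), 0) = Mul(I, Pow(61, Rational(1, 2)))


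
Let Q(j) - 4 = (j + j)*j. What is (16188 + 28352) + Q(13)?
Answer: 44882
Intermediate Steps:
Q(j) = 4 + 2*j**2 (Q(j) = 4 + (j + j)*j = 4 + (2*j)*j = 4 + 2*j**2)
(16188 + 28352) + Q(13) = (16188 + 28352) + (4 + 2*13**2) = 44540 + (4 + 2*169) = 44540 + (4 + 338) = 44540 + 342 = 44882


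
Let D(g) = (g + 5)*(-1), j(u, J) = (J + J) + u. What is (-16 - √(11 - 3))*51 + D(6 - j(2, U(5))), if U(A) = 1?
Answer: -823 - 102*√2 ≈ -967.25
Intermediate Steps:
j(u, J) = u + 2*J (j(u, J) = 2*J + u = u + 2*J)
D(g) = -5 - g (D(g) = (5 + g)*(-1) = -5 - g)
(-16 - √(11 - 3))*51 + D(6 - j(2, U(5))) = (-16 - √(11 - 3))*51 + (-5 - (6 - (2 + 2*1))) = (-16 - √8)*51 + (-5 - (6 - (2 + 2))) = (-16 - 2*√2)*51 + (-5 - (6 - 1*4)) = (-16 - 2*√2)*51 + (-5 - (6 - 4)) = (-816 - 102*√2) + (-5 - 1*2) = (-816 - 102*√2) + (-5 - 2) = (-816 - 102*√2) - 7 = -823 - 102*√2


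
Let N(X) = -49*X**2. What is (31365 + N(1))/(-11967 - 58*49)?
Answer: -31316/14809 ≈ -2.1147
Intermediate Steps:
(31365 + N(1))/(-11967 - 58*49) = (31365 - 49*1**2)/(-11967 - 58*49) = (31365 - 49*1)/(-11967 - 2842) = (31365 - 49)/(-14809) = 31316*(-1/14809) = -31316/14809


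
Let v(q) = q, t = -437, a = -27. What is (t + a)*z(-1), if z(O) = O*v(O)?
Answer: -464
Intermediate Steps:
z(O) = O**2 (z(O) = O*O = O**2)
(t + a)*z(-1) = (-437 - 27)*(-1)**2 = -464*1 = -464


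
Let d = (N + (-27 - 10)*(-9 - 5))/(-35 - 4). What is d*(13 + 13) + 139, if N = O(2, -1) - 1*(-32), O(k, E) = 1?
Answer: -685/3 ≈ -228.33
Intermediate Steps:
N = 33 (N = 1 - 1*(-32) = 1 + 32 = 33)
d = -551/39 (d = (33 + (-27 - 10)*(-9 - 5))/(-35 - 4) = (33 - 37*(-14))/(-39) = (33 + 518)*(-1/39) = 551*(-1/39) = -551/39 ≈ -14.128)
d*(13 + 13) + 139 = -551*(13 + 13)/39 + 139 = -551/39*26 + 139 = -1102/3 + 139 = -685/3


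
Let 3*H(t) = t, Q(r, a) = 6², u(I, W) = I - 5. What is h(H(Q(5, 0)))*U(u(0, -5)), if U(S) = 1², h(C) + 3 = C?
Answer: 9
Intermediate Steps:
u(I, W) = -5 + I
Q(r, a) = 36
H(t) = t/3
h(C) = -3 + C
U(S) = 1
h(H(Q(5, 0)))*U(u(0, -5)) = (-3 + (⅓)*36)*1 = (-3 + 12)*1 = 9*1 = 9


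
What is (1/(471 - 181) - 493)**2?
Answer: 20440134961/84100 ≈ 2.4305e+5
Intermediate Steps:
(1/(471 - 181) - 493)**2 = (1/290 - 493)**2 = (-142969/290)**2 = 20440134961/84100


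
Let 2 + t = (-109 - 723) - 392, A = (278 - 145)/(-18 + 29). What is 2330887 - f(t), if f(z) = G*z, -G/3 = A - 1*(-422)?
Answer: 8077307/11 ≈ 7.3430e+5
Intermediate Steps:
A = 133/11 ≈ 12.091
G = -14325/11 (G = -3*(133/11 - 1*(-422)) = -3*(133/11 + 422) = -3*4775/11 = -14325/11 ≈ -1302.3)
t = -1226 (t = -2 + ((-109 - 723) - 392) = -2 + (-832 - 392) = -2 - 1224 = -1226)
f(z) = -14325*z/11
2330887 - f(t) = 2330887 - (-14325)*(-1226)/11 = 2330887 - 1*17562450/11 = 2330887 - 17562450/11 = 8077307/11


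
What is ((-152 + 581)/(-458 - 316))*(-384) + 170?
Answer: 16462/43 ≈ 382.84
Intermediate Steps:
((-152 + 581)/(-458 - 316))*(-384) + 170 = (429/(-774))*(-384) + 170 = (429*(-1/774))*(-384) + 170 = -143/258*(-384) + 170 = 9152/43 + 170 = 16462/43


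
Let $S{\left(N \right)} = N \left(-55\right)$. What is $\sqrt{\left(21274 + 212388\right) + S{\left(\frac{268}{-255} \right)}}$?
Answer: $\frac{11 \sqrt{5024010}}{51} \approx 483.45$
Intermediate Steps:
$S{\left(N \right)} = - 55 N$
$\sqrt{\left(21274 + 212388\right) + S{\left(\frac{268}{-255} \right)}} = \sqrt{\left(21274 + 212388\right) - 55 \frac{268}{-255}} = \sqrt{233662 - 55 \cdot 268 \left(- \frac{1}{255}\right)} = \sqrt{233662 - - \frac{2948}{51}} = \sqrt{233662 + \frac{2948}{51}} = \sqrt{\frac{11919710}{51}} = \frac{11 \sqrt{5024010}}{51}$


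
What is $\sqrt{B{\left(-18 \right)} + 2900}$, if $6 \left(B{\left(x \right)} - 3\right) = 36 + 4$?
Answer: $\frac{\sqrt{26187}}{3} \approx 53.941$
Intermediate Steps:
$B{\left(x \right)} = \frac{29}{3}$ ($B{\left(x \right)} = 3 + \frac{36 + 4}{6} = 3 + \frac{1}{6} \cdot 40 = 3 + \frac{20}{3} = \frac{29}{3}$)
$\sqrt{B{\left(-18 \right)} + 2900} = \sqrt{\frac{29}{3} + 2900} = \sqrt{\frac{8729}{3}} = \frac{\sqrt{26187}}{3}$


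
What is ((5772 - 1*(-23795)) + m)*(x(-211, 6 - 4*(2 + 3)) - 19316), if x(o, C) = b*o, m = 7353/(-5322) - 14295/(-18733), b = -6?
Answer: -8867604908465525/16616171 ≈ -5.3367e+8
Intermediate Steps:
m = -20555253/33232342 (m = 7353*(-1/5322) - 14295*(-1/18733) = -2451/1774 + 14295/18733 = -20555253/33232342 ≈ -0.61853)
x(o, C) = -6*o
((5772 - 1*(-23795)) + m)*(x(-211, 6 - 4*(2 + 3)) - 19316) = ((5772 - 1*(-23795)) - 20555253/33232342)*(-6*(-211) - 19316) = ((5772 + 23795) - 20555253/33232342)*(1266 - 19316) = (29567 - 20555253/33232342)*(-18050) = (982560100661/33232342)*(-18050) = -8867604908465525/16616171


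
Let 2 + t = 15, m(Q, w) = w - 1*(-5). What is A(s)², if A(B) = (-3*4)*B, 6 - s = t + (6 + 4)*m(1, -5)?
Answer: 7056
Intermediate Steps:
m(Q, w) = 5 + w (m(Q, w) = w + 5 = 5 + w)
t = 13 (t = -2 + 15 = 13)
s = -7 (s = 6 - (13 + (6 + 4)*(5 - 5)) = 6 - (13 + 10*0) = 6 - (13 + 0) = 6 - 1*13 = 6 - 13 = -7)
A(B) = -12*B
A(s)² = (-12*(-7))² = 84² = 7056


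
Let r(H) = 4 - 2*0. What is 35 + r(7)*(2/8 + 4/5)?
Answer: 196/5 ≈ 39.200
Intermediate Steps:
r(H) = 4 (r(H) = 4 + 0 = 4)
35 + r(7)*(2/8 + 4/5) = 35 + 4*(2/8 + 4/5) = 35 + 4*(2*(1/8) + 4*(1/5)) = 35 + 4*(1/4 + 4/5) = 35 + 4*(21/20) = 35 + 21/5 = 196/5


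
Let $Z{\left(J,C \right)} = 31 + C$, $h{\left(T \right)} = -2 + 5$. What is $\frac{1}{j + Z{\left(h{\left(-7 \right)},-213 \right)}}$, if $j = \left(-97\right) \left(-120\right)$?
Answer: $\frac{1}{11458} \approx 8.7275 \cdot 10^{-5}$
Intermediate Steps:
$j = 11640$
$h{\left(T \right)} = 3$
$\frac{1}{j + Z{\left(h{\left(-7 \right)},-213 \right)}} = \frac{1}{11640 + \left(31 - 213\right)} = \frac{1}{11640 - 182} = \frac{1}{11458}$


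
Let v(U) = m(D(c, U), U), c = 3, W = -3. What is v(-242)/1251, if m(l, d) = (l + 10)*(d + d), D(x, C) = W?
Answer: -3388/1251 ≈ -2.7082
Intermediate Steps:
D(x, C) = -3
m(l, d) = 2*d*(10 + l) (m(l, d) = (10 + l)*(2*d) = 2*d*(10 + l))
v(U) = 14*U (v(U) = 2*U*(10 - 3) = 2*U*7 = 14*U)
v(-242)/1251 = (14*(-242))/1251 = -3388*1/1251 = -3388/1251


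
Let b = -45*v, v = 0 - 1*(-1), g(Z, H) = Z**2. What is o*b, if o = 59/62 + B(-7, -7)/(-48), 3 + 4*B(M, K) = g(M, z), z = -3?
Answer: -31785/992 ≈ -32.041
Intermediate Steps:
B(M, K) = -3/4 + M**2/4
v = 1 (v = 0 + 1 = 1)
o = 2119/2976 (o = 59/62 + (-3/4 + (1/4)*(-7)**2)/(-48) = 59*(1/62) + (-3/4 + (1/4)*49)*(-1/48) = 59/62 + (-3/4 + 49/4)*(-1/48) = 59/62 + (23/2)*(-1/48) = 59/62 - 23/96 = 2119/2976 ≈ 0.71203)
b = -45 (b = -45*1 = -45)
o*b = (2119/2976)*(-45) = -31785/992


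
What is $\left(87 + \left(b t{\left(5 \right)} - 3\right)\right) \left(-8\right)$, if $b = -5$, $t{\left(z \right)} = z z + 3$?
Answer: $448$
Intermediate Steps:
$t{\left(z \right)} = 3 + z^{2}$ ($t{\left(z \right)} = z^{2} + 3 = 3 + z^{2}$)
$\left(87 + \left(b t{\left(5 \right)} - 3\right)\right) \left(-8\right) = \left(87 - \left(3 + 5 \left(3 + 5^{2}\right)\right)\right) \left(-8\right) = \left(87 - \left(3 + 5 \left(3 + 25\right)\right)\right) \left(-8\right) = \left(87 - 143\right) \left(-8\right) = \left(-56\right) \left(-8\right) = 448$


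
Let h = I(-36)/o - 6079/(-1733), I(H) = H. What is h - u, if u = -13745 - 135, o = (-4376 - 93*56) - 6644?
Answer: 97611918380/7030781 ≈ 13884.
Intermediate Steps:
o = -16228 (o = (-4376 - 5208) - 6644 = -9584 - 6644 = -16228)
h = 24678100/7030781 (h = -36/(-16228) - 6079/(-1733) = -36*(-1/16228) - 6079*(-1/1733) = 9/4057 + 6079/1733 = 24678100/7030781 ≈ 3.5100)
u = -13880
h - u = 24678100/7030781 - 1*(-13880) = 24678100/7030781 + 13880 = 97611918380/7030781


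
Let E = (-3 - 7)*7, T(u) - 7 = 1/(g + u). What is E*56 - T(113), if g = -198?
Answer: -333794/85 ≈ -3927.0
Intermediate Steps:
T(u) = 7 + 1/(-198 + u)
E = -70 (E = -10*7 = -70)
E*56 - T(113) = -70*56 - (-1385 + 7*113)/(-198 + 113) = -3920 - (-1385 + 791)/(-85) = -3920 - (-1)*(-594)/85 = -3920 - 1*594/85 = -3920 - 594/85 = -333794/85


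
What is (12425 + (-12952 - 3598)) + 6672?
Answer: 2547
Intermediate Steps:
(12425 + (-12952 - 3598)) + 6672 = (12425 - 16550) + 6672 = -4125 + 6672 = 2547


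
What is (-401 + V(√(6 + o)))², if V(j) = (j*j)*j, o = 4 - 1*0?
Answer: 161801 - 8020*√10 ≈ 1.3644e+5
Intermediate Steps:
o = 4 (o = 4 + 0 = 4)
V(j) = j³ (V(j) = j²*j = j³)
(-401 + V(√(6 + o)))² = (-401 + (√(6 + 4))³)² = (-401 + (√10)³)² = (-401 + 10*√10)²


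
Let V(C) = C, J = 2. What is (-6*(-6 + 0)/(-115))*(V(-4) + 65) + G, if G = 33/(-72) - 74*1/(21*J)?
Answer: -411823/19320 ≈ -21.316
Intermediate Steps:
G = -373/168 (G = 33/(-72) - 74/(21*2) = 33*(-1/72) - 74/42 = -11/24 - 74*1/42 = -11/24 - 37/21 = -373/168 ≈ -2.2202)
(-6*(-6 + 0)/(-115))*(V(-4) + 65) + G = (-6*(-6 + 0)/(-115))*(-4 + 65) - 373/168 = (-6*(-6)*(-1/115))*61 - 373/168 = (36*(-1/115))*61 - 373/168 = -36/115*61 - 373/168 = -2196/115 - 373/168 = -411823/19320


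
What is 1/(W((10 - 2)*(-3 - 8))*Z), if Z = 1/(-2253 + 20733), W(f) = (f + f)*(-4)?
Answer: 105/4 ≈ 26.250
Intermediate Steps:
W(f) = -8*f (W(f) = (2*f)*(-4) = -8*f)
Z = 1/18480 ≈ 5.4113e-5
1/(W((10 - 2)*(-3 - 8))*Z) = 1/(-8*(10 - 2)*(-3 - 8)*(1/18480)) = 1/(-64*(-11)*(1/18480)) = 1/(-8*(-88)*(1/18480)) = 1/(704*(1/18480)) = 1/(4/105) = 105/4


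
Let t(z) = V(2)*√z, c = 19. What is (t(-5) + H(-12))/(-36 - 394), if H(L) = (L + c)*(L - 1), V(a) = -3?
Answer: 91/430 + 3*I*√5/430 ≈ 0.21163 + 0.0156*I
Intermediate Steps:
H(L) = (-1 + L)*(19 + L) (H(L) = (L + 19)*(L - 1) = (19 + L)*(-1 + L) = (-1 + L)*(19 + L))
t(z) = -3*√z
(t(-5) + H(-12))/(-36 - 394) = (-3*I*√5 + (-19 + (-12)² + 18*(-12)))/(-36 - 394) = (-3*I*√5 + (-19 + 144 - 216))/(-430) = (-3*I*√5 - 91)*(-1/430) = (-91 - 3*I*√5)*(-1/430) = 91/430 + 3*I*√5/430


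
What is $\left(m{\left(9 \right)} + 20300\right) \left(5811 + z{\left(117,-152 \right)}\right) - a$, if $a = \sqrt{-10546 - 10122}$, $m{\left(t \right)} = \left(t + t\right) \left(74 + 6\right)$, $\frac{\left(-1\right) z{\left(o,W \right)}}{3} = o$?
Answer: $118700400 - 2 i \sqrt{5167} \approx 1.187 \cdot 10^{8} - 143.76 i$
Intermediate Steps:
$z{\left(o,W \right)} = - 3 o$
$m{\left(t \right)} = 160 t$ ($m{\left(t \right)} = 2 t 80 = 160 t$)
$a = 2 i \sqrt{5167}$ ($a = \sqrt{-20668} = 2 i \sqrt{5167} \approx 143.76 i$)
$\left(m{\left(9 \right)} + 20300\right) \left(5811 + z{\left(117,-152 \right)}\right) - a = \left(160 \cdot 9 + 20300\right) \left(5811 - 351\right) - 2 i \sqrt{5167} = \left(1440 + 20300\right) \left(5811 - 351\right) - 2 i \sqrt{5167} = 21740 \cdot 5460 - 2 i \sqrt{5167} = 118700400 - 2 i \sqrt{5167}$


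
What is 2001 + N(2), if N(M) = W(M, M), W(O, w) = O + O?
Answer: 2005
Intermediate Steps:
W(O, w) = 2*O
N(M) = 2*M
2001 + N(2) = 2001 + 2*2 = 2001 + 4 = 2005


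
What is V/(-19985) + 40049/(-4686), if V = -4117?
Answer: -781087003/93649710 ≈ -8.3405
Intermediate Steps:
V/(-19985) + 40049/(-4686) = -4117/(-19985) + 40049/(-4686) = -4117*(-1/19985) + 40049*(-1/4686) = 4117/19985 - 40049/4686 = -781087003/93649710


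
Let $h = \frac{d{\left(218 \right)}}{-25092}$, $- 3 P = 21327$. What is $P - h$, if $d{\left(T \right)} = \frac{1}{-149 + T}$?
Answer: $- \frac{12308152931}{1731348} \approx -7109.0$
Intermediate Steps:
$P = -7109$ ($P = \left(- \frac{1}{3}\right) 21327 = -7109$)
$h = - \frac{1}{1731348}$ ($h = \frac{1}{\left(-149 + 218\right) \left(-25092\right)} = \frac{1}{69} \left(- \frac{1}{25092}\right) = - \frac{1}{1731348} \approx -5.7758 \cdot 10^{-7}$)
$P - h = -7109 - - \frac{1}{1731348} = -7109 + \frac{1}{1731348} = - \frac{12308152931}{1731348}$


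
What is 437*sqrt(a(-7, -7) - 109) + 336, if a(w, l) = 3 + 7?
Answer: 336 + 1311*I*sqrt(11) ≈ 336.0 + 4348.1*I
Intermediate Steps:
a(w, l) = 10
437*sqrt(a(-7, -7) - 109) + 336 = 437*sqrt(10 - 109) + 336 = 437*sqrt(-99) + 336 = 437*(3*I*sqrt(11)) + 336 = 1311*I*sqrt(11) + 336 = 336 + 1311*I*sqrt(11)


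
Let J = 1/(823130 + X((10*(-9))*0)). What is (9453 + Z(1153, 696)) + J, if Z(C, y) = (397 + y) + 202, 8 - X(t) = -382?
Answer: 8851192961/823520 ≈ 10748.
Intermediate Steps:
X(t) = 390 (X(t) = 8 - 1*(-382) = 8 + 382 = 390)
Z(C, y) = 599 + y
J = 1/823520 (J = 1/(823130 + 390) = 1/823520 ≈ 1.2143e-6)
(9453 + Z(1153, 696)) + J = (9453 + (599 + 696)) + 1/823520 = (9453 + 1295) + 1/823520 = 10748 + 1/823520 = 8851192961/823520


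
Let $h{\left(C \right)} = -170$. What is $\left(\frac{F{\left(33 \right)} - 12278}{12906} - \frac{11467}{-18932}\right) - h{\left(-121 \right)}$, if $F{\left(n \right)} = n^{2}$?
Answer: $\frac{20736674797}{122168196} \approx 169.74$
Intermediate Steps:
$\left(\frac{F{\left(33 \right)} - 12278}{12906} - \frac{11467}{-18932}\right) - h{\left(-121 \right)} = \left(\frac{33^{2} - 12278}{12906} - \frac{11467}{-18932}\right) - -170 = \left(\left(1089 - 12278\right) \frac{1}{12906} - - \frac{11467}{18932}\right) + 170 = \left(\left(-11189\right) \frac{1}{12906} + \frac{11467}{18932}\right) + 170 = \left(- \frac{11189}{12906} + \frac{11467}{18932}\right) + 170 = - \frac{31918523}{122168196} + 170 = \frac{20736674797}{122168196}$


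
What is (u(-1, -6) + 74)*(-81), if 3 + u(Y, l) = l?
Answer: -5265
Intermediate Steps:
u(Y, l) = -3 + l
(u(-1, -6) + 74)*(-81) = ((-3 - 6) + 74)*(-81) = (-9 + 74)*(-81) = 65*(-81) = -5265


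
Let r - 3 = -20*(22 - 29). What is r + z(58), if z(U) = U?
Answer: 201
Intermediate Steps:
r = 143 (r = 3 - 20*(22 - 29) = 3 - 20*(-7) = 3 + 140 = 143)
r + z(58) = 143 + 58 = 201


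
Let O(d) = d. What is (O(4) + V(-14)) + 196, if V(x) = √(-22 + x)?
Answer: 200 + 6*I ≈ 200.0 + 6.0*I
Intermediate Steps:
(O(4) + V(-14)) + 196 = (4 + √(-22 - 14)) + 196 = (4 + √(-36)) + 196 = (4 + 6*I) + 196 = 200 + 6*I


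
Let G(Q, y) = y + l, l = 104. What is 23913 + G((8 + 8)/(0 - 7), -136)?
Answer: 23881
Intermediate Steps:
G(Q, y) = 104 + y (G(Q, y) = y + 104 = 104 + y)
23913 + G((8 + 8)/(0 - 7), -136) = 23913 + (104 - 136) = 23913 - 32 = 23881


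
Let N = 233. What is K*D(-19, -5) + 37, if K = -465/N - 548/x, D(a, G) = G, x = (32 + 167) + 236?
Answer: 1079986/20271 ≈ 53.277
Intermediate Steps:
x = 435 (x = 199 + 236 = 435)
K = -329959/101355 (K = -465/233 - 548/435 = -329959/101355 ≈ -3.2555)
K*D(-19, -5) + 37 = -329959/101355*(-5) + 37 = 329959/20271 + 37 = 1079986/20271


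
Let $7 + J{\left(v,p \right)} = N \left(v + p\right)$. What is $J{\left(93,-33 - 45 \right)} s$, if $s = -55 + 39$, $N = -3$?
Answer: $832$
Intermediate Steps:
$J{\left(v,p \right)} = -7 - 3 p - 3 v$ ($J{\left(v,p \right)} = -7 - 3 \left(v + p\right) = -7 - 3 \left(p + v\right) = -7 - \left(3 p + 3 v\right) = -7 - 3 p - 3 v$)
$s = -16$
$J{\left(93,-33 - 45 \right)} s = \left(-7 - 3 \left(-33 - 45\right) - 279\right) \left(-16\right) = \left(-7 - -234 - 279\right) \left(-16\right) = \left(-7 + 234 - 279\right) \left(-16\right) = \left(-52\right) \left(-16\right) = 832$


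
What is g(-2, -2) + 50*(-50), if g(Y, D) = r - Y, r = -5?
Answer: -2503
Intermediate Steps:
g(Y, D) = -5 - Y
g(-2, -2) + 50*(-50) = (-5 - 1*(-2)) + 50*(-50) = (-5 + 2) - 2500 = -3 - 2500 = -2503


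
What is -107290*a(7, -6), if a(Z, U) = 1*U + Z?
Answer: -107290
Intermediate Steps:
a(Z, U) = U + Z
-107290*a(7, -6) = -107290*(-6 + 7) = -107290*1 = -107290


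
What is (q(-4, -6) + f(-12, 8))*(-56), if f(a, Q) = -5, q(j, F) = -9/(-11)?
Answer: 2576/11 ≈ 234.18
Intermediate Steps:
q(j, F) = 9/11 (q(j, F) = -9*(-1/11) = 9/11)
(q(-4, -6) + f(-12, 8))*(-56) = (9/11 - 5)*(-56) = -46/11*(-56) = 2576/11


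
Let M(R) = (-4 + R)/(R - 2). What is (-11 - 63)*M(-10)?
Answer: -259/3 ≈ -86.333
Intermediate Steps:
M(R) = (-4 + R)/(-2 + R)
(-11 - 63)*M(-10) = (-11 - 63)*((-4 - 10)/(-2 - 10)) = -74*(-14)/(-12) = -(-37)*(-14)/6 = -74*7/6 = -259/3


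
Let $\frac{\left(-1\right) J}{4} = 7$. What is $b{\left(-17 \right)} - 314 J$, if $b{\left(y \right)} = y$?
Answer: $8775$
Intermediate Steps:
$J = -28$ ($J = \left(-4\right) 7 = -28$)
$b{\left(-17 \right)} - 314 J = -17 - -8792 = -17 + 8792 = 8775$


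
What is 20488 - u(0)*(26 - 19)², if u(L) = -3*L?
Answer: 20488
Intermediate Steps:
20488 - u(0)*(26 - 19)² = 20488 - (-3*0)*(26 - 19)² = 20488 - 0*7² = 20488 - 0*49 = 20488 - 1*0 = 20488 + 0 = 20488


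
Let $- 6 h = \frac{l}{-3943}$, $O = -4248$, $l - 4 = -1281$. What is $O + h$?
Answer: $- \frac{100500461}{23658} \approx -4248.1$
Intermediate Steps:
$l = -1277$ ($l = 4 - 1281 = -1277$)
$h = - \frac{1277}{23658}$ ($h = - \frac{\left(-1277\right) \frac{1}{-3943}}{6} = - \frac{\left(-1277\right) \left(- \frac{1}{3943}\right)}{6} = \left(- \frac{1}{6}\right) \frac{1277}{3943} = - \frac{1277}{23658} \approx -0.053977$)
$O + h = -4248 - \frac{1277}{23658} = - \frac{100500461}{23658}$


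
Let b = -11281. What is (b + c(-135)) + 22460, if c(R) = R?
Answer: 11044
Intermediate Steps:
(b + c(-135)) + 22460 = (-11281 - 135) + 22460 = -11416 + 22460 = 11044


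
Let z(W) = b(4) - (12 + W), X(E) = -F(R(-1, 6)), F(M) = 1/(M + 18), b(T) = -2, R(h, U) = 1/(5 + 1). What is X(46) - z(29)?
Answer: 4681/109 ≈ 42.945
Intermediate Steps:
R(h, U) = ⅙ (R(h, U) = 1/6 = ⅙)
F(M) = 1/(18 + M)
X(E) = -6/109 (X(E) = -1/(18 + ⅙) = -1/109/6 = -1*6/109 = -6/109)
z(W) = -14 - W (z(W) = -2 - (12 + W) = -2 + (-12 - W) = -14 - W)
X(46) - z(29) = -6/109 - (-14 - 1*29) = -6/109 - (-14 - 29) = -6/109 - 1*(-43) = -6/109 + 43 = 4681/109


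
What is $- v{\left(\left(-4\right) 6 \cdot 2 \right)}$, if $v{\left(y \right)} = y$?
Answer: $48$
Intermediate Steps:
$- v{\left(\left(-4\right) 6 \cdot 2 \right)} = - \left(-4\right) 6 \cdot 2 = - \left(-24\right) 2 = \left(-1\right) \left(-48\right) = 48$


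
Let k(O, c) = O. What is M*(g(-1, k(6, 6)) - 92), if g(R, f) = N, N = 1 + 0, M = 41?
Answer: -3731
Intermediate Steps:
N = 1
g(R, f) = 1
M*(g(-1, k(6, 6)) - 92) = 41*(1 - 92) = 41*(-91) = -3731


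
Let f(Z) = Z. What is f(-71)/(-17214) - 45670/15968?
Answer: -196257413/68718288 ≈ -2.8560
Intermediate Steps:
f(-71)/(-17214) - 45670/15968 = -71/(-17214) - 45670/15968 = -71*(-1/17214) - 45670*1/15968 = 71/17214 - 22835/7984 = -196257413/68718288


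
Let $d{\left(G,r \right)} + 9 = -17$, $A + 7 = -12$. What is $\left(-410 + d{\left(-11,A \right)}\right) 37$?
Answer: $-16132$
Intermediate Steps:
$A = -19$ ($A = -7 - 12 = -19$)
$d{\left(G,r \right)} = -26$ ($d{\left(G,r \right)} = -9 - 17 = -26$)
$\left(-410 + d{\left(-11,A \right)}\right) 37 = \left(-410 - 26\right) 37 = \left(-436\right) 37 = -16132$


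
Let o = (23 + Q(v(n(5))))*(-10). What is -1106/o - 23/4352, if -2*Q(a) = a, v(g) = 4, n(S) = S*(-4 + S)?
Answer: 343463/65280 ≈ 5.2614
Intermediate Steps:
Q(a) = -a/2
o = -210 (o = (23 - ½*4)*(-10) = (23 - 2)*(-10) = 21*(-10) = -210)
-1106/o - 23/4352 = -1106/(-210) - 23/4352 = -1106*(-1/210) - 23*1/4352 = 79/15 - 23/4352 = 343463/65280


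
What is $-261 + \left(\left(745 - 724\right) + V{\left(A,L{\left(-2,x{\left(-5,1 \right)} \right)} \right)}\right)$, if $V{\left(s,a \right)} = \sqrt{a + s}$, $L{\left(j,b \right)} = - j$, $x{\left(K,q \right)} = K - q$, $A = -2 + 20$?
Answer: $-240 + 2 \sqrt{5} \approx -235.53$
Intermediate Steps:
$A = 18$
$-261 + \left(\left(745 - 724\right) + V{\left(A,L{\left(-2,x{\left(-5,1 \right)} \right)} \right)}\right) = -261 + \left(\left(745 - 724\right) + \sqrt{\left(-1\right) \left(-2\right) + 18}\right) = -261 + \left(21 + \sqrt{2 + 18}\right) = -261 + \left(21 + \sqrt{20}\right) = -261 + \left(21 + 2 \sqrt{5}\right) = -240 + 2 \sqrt{5}$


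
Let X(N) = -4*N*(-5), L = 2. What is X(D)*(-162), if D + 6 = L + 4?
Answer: 0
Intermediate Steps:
D = 0 (D = -6 + (2 + 4) = -6 + 6 = 0)
X(N) = 20*N
X(D)*(-162) = (20*0)*(-162) = 0*(-162) = 0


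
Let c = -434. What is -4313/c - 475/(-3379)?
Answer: 476767/47306 ≈ 10.078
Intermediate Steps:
-4313/c - 475/(-3379) = -4313/(-434) - 475/(-3379) = -4313*(-1/434) - 475*(-1/3379) = 4313/434 + 475/3379 = 476767/47306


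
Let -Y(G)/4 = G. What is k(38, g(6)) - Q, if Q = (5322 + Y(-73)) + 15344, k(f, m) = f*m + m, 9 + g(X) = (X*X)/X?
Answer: -21075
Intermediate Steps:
Y(G) = -4*G
g(X) = -9 + X (g(X) = -9 + (X*X)/X = -9 + X²/X = -9 + X)
k(f, m) = m + f*m
Q = 20958 (Q = (5322 - 4*(-73)) + 15344 = (5322 + 292) + 15344 = 5614 + 15344 = 20958)
k(38, g(6)) - Q = (-9 + 6)*(1 + 38) - 1*20958 = -3*39 - 20958 = -117 - 20958 = -21075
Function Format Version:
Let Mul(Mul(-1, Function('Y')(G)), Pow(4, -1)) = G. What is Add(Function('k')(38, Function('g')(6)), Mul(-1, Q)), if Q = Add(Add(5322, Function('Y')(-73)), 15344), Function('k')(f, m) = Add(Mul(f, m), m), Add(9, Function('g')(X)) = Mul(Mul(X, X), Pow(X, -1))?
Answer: -21075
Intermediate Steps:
Function('Y')(G) = Mul(-4, G)
Function('g')(X) = Add(-9, X) (Function('g')(X) = Add(-9, Mul(Mul(X, X), Pow(X, -1))) = Add(-9, Mul(Pow(X, 2), Pow(X, -1))) = Add(-9, X))
Function('k')(f, m) = Add(m, Mul(f, m))
Q = 20958 (Q = Add(Add(5322, Mul(-4, -73)), 15344) = Add(Add(5322, 292), 15344) = Add(5614, 15344) = 20958)
Add(Function('k')(38, Function('g')(6)), Mul(-1, Q)) = Add(Mul(Add(-9, 6), Add(1, 38)), Mul(-1, 20958)) = Add(Mul(-3, 39), -20958) = Add(-117, -20958) = -21075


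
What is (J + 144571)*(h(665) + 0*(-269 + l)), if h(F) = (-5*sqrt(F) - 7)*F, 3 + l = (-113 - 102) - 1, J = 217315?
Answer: -1684579330 - 1203270950*sqrt(665) ≈ -3.2714e+10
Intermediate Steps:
l = -219 (l = -3 + ((-113 - 102) - 1) = -3 + (-215 - 1) = -3 - 216 = -219)
h(F) = F*(-7 - 5*sqrt(F)) (h(F) = (-7 - 5*sqrt(F))*F = F*(-7 - 5*sqrt(F)))
(J + 144571)*(h(665) + 0*(-269 + l)) = (217315 + 144571)*((-7*665 - 3325*sqrt(665)) + 0*(-269 - 219)) = 361886*((-4655 - 3325*sqrt(665)) + 0*(-488)) = 361886*((-4655 - 3325*sqrt(665)) + 0) = 361886*(-4655 - 3325*sqrt(665)) = -1684579330 - 1203270950*sqrt(665)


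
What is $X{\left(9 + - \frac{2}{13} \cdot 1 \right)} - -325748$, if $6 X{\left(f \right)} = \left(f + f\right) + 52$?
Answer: $\frac{4234875}{13} \approx 3.2576 \cdot 10^{5}$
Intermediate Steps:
$X{\left(f \right)} = \frac{26}{3} + \frac{f}{3}$ ($X{\left(f \right)} = \frac{\left(f + f\right) + 52}{6} = \frac{2 f + 52}{6} = \frac{52 + 2 f}{6} = \frac{26}{3} + \frac{f}{3}$)
$X{\left(9 + - \frac{2}{13} \cdot 1 \right)} - -325748 = \left(\frac{26}{3} + \frac{9 + - \frac{2}{13} \cdot 1}{3}\right) - -325748 = \left(\frac{26}{3} + \frac{9 + \left(-2\right) \frac{1}{13} \cdot 1}{3}\right) + 325748 = \left(\frac{26}{3} + \frac{9 - \frac{2}{13}}{3}\right) + 325748 = \left(\frac{26}{3} + \frac{1}{3} \cdot \frac{115}{13}\right) + 325748 = \left(\frac{26}{3} + \frac{115}{39}\right) + 325748 = \frac{151}{13} + 325748 = \frac{4234875}{13}$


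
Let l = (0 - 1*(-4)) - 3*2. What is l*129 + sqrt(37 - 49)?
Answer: -258 + 2*I*sqrt(3) ≈ -258.0 + 3.4641*I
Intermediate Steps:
l = -2 (l = (0 + 4) - 6 = 4 - 6 = -2)
l*129 + sqrt(37 - 49) = -2*129 + sqrt(37 - 49) = -258 + sqrt(-12) = -258 + 2*I*sqrt(3)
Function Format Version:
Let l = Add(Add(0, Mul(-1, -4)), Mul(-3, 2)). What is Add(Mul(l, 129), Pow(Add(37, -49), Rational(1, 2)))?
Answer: Add(-258, Mul(2, I, Pow(3, Rational(1, 2)))) ≈ Add(-258.00, Mul(3.4641, I))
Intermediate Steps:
l = -2 (l = Add(Add(0, 4), -6) = Add(4, -6) = -2)
Add(Mul(l, 129), Pow(Add(37, -49), Rational(1, 2))) = Add(Mul(-2, 129), Pow(Add(37, -49), Rational(1, 2))) = Add(-258, Pow(-12, Rational(1, 2))) = Add(-258, Mul(2, I, Pow(3, Rational(1, 2))))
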